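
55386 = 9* 6154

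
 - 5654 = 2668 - 8322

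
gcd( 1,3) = 1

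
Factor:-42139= - 42139^1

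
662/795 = 662/795 = 0.83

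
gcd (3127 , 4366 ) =59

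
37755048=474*79652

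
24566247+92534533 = 117100780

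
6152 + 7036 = 13188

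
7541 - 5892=1649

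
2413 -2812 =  - 399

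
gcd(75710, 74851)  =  1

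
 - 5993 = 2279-8272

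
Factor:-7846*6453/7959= - 16876746/2653 = - 2^1*3^2*7^ ( - 1)*239^1*379^( - 1 )*3923^1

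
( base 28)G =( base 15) 11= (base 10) 16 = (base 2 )10000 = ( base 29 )G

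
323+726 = 1049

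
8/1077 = 8/1077 = 0.01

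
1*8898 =8898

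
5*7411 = 37055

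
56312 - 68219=-11907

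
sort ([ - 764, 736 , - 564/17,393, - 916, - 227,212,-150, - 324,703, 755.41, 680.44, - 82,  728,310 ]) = [ - 916,-764, - 324, - 227, - 150, - 82, - 564/17, 212,310, 393,680.44,703, 728 , 736,  755.41] 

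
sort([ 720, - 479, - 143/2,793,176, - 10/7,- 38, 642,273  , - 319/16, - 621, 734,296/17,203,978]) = [ - 621,  -  479, - 143/2, - 38 ,-319/16, - 10/7,  296/17,176, 203, 273,642,720, 734,793,  978] 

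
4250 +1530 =5780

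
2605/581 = 4 + 281/581 = 4.48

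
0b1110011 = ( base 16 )73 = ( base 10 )115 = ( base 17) 6D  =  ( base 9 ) 137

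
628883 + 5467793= 6096676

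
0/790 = 0 = 0.00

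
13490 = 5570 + 7920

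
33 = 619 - 586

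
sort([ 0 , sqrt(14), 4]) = [0 , sqrt( 14),4]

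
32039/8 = 4004 + 7/8 = 4004.88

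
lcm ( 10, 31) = 310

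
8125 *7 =56875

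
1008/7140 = 12/85  =  0.14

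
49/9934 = 49/9934 = 0.00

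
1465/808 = 1465/808 = 1.81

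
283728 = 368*771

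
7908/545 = 7908/545=14.51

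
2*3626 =7252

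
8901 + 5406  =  14307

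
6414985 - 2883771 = 3531214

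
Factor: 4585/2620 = 7/4= 2^( -2) * 7^1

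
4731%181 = 25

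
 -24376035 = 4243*(-5745 )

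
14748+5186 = 19934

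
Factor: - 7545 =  - 3^1*5^1 * 503^1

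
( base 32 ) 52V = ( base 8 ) 12137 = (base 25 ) 88f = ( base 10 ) 5215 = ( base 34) 4hd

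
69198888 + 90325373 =159524261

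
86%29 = 28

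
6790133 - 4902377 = 1887756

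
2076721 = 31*66991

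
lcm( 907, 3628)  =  3628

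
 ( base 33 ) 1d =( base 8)56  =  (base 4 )232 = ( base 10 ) 46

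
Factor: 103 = 103^1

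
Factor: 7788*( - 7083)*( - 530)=29236074120= 2^3*3^3*5^1*11^1*53^1*59^1*787^1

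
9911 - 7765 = 2146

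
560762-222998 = 337764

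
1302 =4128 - 2826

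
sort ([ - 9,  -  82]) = [-82, - 9]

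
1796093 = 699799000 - 698002907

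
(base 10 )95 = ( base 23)43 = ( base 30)35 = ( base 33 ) 2T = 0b1011111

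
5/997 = 5/997 = 0.01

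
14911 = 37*403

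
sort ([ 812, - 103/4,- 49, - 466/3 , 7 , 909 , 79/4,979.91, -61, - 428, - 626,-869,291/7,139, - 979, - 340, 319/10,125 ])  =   [-979, - 869, - 626, - 428, - 340,-466/3 , - 61  , - 49,  -  103/4,7,79/4,319/10, 291/7, 125, 139,  812,909 , 979.91]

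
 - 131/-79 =1 +52/79 =1.66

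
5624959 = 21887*257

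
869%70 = 29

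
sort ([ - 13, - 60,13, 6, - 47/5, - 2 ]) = [-60, - 13, - 47/5, - 2,6, 13]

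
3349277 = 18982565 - 15633288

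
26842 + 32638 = 59480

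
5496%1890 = 1716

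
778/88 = 389/44= 8.84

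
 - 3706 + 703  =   - 3003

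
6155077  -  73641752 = - 67486675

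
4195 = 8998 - 4803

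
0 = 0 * 21410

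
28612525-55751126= - 27138601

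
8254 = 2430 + 5824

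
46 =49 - 3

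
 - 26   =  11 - 37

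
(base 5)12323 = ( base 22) 1lh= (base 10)963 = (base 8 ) 1703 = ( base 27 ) 18i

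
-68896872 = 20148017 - 89044889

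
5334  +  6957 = 12291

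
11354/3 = 11354/3= 3784.67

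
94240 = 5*18848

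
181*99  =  17919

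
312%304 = 8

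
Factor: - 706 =-2^1*353^1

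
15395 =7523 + 7872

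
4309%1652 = 1005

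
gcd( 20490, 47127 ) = 2049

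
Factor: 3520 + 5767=9287 = 37^1 * 251^1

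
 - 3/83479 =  - 3/83479 =- 0.00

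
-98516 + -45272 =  - 143788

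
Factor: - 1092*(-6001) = 6553092=2^2*3^1*7^1*13^1*17^1*353^1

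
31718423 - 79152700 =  - 47434277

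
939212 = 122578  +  816634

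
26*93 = 2418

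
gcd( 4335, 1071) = 51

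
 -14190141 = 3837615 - 18027756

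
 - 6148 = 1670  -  7818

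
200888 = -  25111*( - 8 ) 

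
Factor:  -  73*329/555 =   -  3^( - 1)*5^( - 1)*7^1 * 37^( - 1)*47^1*73^1 = - 24017/555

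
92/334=46/167 = 0.28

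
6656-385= 6271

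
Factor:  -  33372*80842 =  - 2^3*3^4*83^1*103^1*487^1 =-2697859224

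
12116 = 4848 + 7268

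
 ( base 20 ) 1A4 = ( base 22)15A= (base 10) 604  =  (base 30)k4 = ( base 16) 25C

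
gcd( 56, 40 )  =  8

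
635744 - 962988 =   -  327244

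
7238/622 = 3619/311 = 11.64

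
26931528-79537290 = -52605762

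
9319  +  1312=10631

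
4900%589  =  188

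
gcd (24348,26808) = 12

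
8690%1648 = 450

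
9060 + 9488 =18548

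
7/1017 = 7/1017 = 0.01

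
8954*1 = 8954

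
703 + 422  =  1125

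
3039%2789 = 250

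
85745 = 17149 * 5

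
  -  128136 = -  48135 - 80001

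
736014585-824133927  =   - 88119342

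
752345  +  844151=1596496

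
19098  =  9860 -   -  9238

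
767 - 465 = 302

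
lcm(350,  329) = 16450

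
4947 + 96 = 5043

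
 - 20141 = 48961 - 69102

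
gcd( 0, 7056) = 7056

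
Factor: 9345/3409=1335/487 = 3^1*5^1*89^1*487^( - 1)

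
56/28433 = 56/28433 = 0.00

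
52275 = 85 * 615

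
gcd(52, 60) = 4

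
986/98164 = 493/49082 = 0.01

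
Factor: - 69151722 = -2^1 * 3^1*509^1*22643^1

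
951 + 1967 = 2918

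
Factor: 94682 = 2^1*7^1*6763^1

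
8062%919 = 710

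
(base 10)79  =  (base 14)59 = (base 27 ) 2P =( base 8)117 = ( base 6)211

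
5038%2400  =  238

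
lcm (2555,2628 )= 91980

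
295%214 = 81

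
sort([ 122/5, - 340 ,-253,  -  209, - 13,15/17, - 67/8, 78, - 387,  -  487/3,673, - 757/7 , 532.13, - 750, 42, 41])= [ - 750,-387, - 340,-253, - 209, - 487/3,-757/7 , - 13, - 67/8, 15/17, 122/5, 41 , 42 , 78, 532.13,673 ] 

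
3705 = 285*13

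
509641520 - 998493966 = -488852446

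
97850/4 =24462 + 1/2 = 24462.50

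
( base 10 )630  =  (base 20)1BA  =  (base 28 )me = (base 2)1001110110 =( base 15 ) 2C0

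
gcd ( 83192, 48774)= 2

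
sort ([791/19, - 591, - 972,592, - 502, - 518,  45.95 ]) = [ - 972, - 591  ,-518, - 502,791/19, 45.95, 592]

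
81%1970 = 81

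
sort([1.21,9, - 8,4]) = [ - 8, 1.21,4,9 ]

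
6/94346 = 3/47173= 0.00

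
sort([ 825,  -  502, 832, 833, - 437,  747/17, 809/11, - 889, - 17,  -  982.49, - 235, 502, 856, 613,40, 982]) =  [  -  982.49,-889,- 502, - 437  , - 235, - 17,  40, 747/17, 809/11 , 502, 613, 825, 832,833, 856, 982] 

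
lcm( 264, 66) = 264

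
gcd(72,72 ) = 72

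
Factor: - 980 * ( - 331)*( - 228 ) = - 73958640 = - 2^4*3^1*5^1* 7^2*19^1* 331^1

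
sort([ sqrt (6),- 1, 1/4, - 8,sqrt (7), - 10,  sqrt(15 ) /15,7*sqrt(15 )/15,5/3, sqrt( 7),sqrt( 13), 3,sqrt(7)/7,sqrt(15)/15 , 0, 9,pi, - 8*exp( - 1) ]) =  [ - 10, - 8 , - 8*  exp (-1),  -  1,0,1/4,sqrt( 15 ) /15, sqrt( 15 )/15,sqrt(7)/7 , 5/3,7 * sqrt (15) /15,  sqrt( 6),sqrt( 7 ) , sqrt( 7), 3,pi,sqrt ( 13),9 ]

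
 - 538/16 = -269/8 =- 33.62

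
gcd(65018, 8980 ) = 2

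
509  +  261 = 770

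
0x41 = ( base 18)3B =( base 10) 65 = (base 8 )101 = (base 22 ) 2L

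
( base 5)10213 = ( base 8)1253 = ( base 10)683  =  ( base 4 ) 22223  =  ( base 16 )2ab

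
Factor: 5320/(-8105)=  - 1064/1621= - 2^3*7^1*19^1*1621^( - 1)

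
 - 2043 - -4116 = 2073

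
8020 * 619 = 4964380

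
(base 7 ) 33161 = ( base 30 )97e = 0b10000010000100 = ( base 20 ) 10G4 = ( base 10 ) 8324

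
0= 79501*0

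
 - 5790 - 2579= - 8369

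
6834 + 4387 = 11221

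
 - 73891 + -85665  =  -159556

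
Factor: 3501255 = 3^1*5^1  *233417^1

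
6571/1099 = 5 + 1076/1099= 5.98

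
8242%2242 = 1516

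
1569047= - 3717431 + 5286478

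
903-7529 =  -6626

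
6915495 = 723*9565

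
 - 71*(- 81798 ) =5807658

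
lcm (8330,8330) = 8330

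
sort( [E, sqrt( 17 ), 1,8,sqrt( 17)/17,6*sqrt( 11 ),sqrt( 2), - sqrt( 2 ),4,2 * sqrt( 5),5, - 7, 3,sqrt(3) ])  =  [ - 7, - sqrt( 2 ), sqrt( 17)/17,1, sqrt ( 2),sqrt( 3 ), E,3,4,sqrt(17),2*sqrt( 5),5  ,  8,  6*sqrt( 11 ) ]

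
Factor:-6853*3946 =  - 2^1*7^1* 11^1*89^1*1973^1 = - 27041938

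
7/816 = 7/816=0.01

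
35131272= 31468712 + 3662560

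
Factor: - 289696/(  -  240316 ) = 2^3*11^1 * 73^(-1 ) = 88/73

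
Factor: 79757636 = 2^2* 7^1*193^1*14759^1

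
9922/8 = 1240+ 1/4 = 1240.25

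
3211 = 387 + 2824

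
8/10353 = 8/10353=0.00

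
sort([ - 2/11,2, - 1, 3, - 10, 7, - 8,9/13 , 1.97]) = [  -  10, - 8,-1,-2/11,  9/13,1.97,2,3,7] 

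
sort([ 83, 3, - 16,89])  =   [ - 16,3,83,89 ] 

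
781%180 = 61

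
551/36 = 15 + 11/36  =  15.31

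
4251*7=29757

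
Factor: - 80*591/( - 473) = 47280/473 = 2^4*3^1*5^1*11^(-1)*43^ ( - 1)*197^1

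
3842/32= 120 + 1/16=120.06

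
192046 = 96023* 2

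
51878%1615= 198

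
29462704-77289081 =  - 47826377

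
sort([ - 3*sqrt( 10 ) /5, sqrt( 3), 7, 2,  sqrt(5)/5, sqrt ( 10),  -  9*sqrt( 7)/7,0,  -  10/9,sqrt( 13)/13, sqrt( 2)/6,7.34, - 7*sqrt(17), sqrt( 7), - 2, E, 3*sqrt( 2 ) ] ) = [ - 7*sqrt(17), - 9 * sqrt( 7)/7 , - 2, - 3*sqrt( 10)/5,-10/9, 0, sqrt( 2)/6, sqrt ( 13) /13, sqrt (5)/5, sqrt( 3),2,  sqrt ( 7 ), E,sqrt (10 ),3*sqrt( 2),7,7.34]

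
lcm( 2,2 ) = 2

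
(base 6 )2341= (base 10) 565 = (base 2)1000110101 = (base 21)15j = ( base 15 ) 27A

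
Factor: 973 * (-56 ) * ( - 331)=18035528  =  2^3*7^2*139^1*331^1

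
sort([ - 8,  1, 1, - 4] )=[ - 8, - 4, 1, 1] 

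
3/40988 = 3/40988 =0.00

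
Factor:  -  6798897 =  - 3^5*7^2  *  571^1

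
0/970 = 0=0.00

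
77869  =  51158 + 26711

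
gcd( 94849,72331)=1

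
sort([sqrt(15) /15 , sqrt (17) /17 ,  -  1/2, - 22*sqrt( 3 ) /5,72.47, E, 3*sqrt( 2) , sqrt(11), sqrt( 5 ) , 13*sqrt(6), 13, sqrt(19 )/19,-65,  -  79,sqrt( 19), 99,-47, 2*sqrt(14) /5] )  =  [ - 79, -65, -47, - 22*sqrt(3 ) /5, - 1/2 , sqrt( 19)/19, sqrt(17)/17,sqrt ( 15 ) /15, 2*sqrt( 14 ) /5, sqrt(5 ), E,sqrt( 11 ) , 3*sqrt (2), sqrt(19), 13, 13*sqrt(6) , 72.47,99]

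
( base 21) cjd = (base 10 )5704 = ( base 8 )13110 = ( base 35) 4my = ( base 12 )3374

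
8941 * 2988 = 26715708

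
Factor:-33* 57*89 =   -  3^2*11^1*19^1*89^1 = -  167409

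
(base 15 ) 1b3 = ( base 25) fi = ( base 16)189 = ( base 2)110001001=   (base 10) 393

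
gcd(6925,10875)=25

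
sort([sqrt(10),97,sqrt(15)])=[ sqrt( 10 ),sqrt( 15 ),  97]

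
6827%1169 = 982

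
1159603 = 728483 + 431120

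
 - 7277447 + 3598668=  - 3678779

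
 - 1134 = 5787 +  - 6921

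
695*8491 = 5901245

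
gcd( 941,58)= 1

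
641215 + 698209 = 1339424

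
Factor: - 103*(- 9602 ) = 2^1*103^1*4801^1 = 989006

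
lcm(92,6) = 276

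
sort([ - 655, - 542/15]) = [ - 655, - 542/15]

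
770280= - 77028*( - 10)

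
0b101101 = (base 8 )55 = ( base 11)41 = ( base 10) 45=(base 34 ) 1B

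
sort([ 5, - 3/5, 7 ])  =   [- 3/5, 5,7 ]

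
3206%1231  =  744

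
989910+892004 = 1881914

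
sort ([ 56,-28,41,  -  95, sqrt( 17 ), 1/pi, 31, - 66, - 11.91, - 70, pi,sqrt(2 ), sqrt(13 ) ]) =[  -  95, - 70, - 66,  -  28, - 11.91,  1/pi,  sqrt(2 ), pi, sqrt(13),sqrt(17), 31, 41, 56] 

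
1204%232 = 44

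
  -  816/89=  - 10 + 74/89 =-9.17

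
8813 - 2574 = 6239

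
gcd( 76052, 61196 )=4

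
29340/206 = 14670/103 = 142.43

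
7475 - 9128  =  -1653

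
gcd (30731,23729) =389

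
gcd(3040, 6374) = 2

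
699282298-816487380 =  - 117205082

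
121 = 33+88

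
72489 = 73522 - 1033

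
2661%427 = 99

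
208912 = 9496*22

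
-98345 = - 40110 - 58235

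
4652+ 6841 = 11493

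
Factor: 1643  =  31^1*53^1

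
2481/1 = 2481 = 2481.00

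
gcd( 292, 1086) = 2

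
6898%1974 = 976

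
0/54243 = 0=0.00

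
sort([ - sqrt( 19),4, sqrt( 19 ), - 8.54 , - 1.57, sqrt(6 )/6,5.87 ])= [ - 8.54,-sqrt(19), - 1.57,sqrt(6) /6,4,sqrt( 19),5.87 ] 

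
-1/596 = -1+595/596 =-0.00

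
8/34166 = 4/17083 = 0.00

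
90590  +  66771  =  157361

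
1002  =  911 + 91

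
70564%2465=1544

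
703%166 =39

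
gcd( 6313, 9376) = 1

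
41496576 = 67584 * 614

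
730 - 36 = 694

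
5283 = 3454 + 1829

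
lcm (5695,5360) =91120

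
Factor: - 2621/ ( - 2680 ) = 2^( - 3 )*5^( - 1)*67^( - 1)*2621^1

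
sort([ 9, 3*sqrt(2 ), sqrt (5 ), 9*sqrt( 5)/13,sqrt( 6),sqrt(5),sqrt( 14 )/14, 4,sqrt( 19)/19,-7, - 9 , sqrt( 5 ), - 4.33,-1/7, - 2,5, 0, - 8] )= [-9,  -  8, - 7, - 4.33, - 2, - 1/7,0, sqrt (19)/19 , sqrt(14 ) /14,9 * sqrt(5 ) /13, sqrt( 5 ), sqrt(5),  sqrt ( 5),sqrt ( 6), 4, 3 * sqrt (2), 5,9] 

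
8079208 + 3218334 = 11297542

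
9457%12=1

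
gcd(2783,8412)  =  1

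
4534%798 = 544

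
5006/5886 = 2503/2943 = 0.85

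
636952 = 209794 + 427158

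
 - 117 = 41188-41305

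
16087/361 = 44 + 203/361 = 44.56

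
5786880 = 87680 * 66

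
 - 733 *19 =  - 13927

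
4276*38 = 162488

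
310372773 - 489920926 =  - 179548153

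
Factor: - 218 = - 2^1*109^1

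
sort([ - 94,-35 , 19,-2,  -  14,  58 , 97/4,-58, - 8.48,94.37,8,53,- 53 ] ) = [  -  94, - 58 , - 53, - 35, - 14, - 8.48,-2,8,19,  97/4,  53,58,94.37 ]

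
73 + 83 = 156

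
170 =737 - 567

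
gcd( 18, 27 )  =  9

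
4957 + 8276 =13233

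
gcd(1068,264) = 12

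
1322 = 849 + 473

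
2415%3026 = 2415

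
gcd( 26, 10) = 2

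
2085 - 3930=-1845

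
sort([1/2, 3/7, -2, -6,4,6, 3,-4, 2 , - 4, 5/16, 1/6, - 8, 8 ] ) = [ - 8, - 6, -4, -4, - 2,  1/6,5/16, 3/7,1/2, 2 , 3, 4, 6, 8]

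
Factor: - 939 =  - 3^1*  313^1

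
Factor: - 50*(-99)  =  4950=2^1*3^2*5^2*11^1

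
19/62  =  19/62  =  0.31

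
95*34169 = 3246055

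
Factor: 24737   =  29^1*853^1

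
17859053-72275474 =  - 54416421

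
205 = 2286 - 2081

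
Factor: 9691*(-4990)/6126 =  - 24179045/3063 = - 3^(-1 ) * 5^1*11^1*499^1 *881^1  *1021^( - 1 )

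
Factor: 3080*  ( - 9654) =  - 2^4*3^1*5^1*7^1 * 11^1 *1609^1 = - 29734320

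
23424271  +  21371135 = 44795406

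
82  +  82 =164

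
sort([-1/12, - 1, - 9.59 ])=[-9.59 , - 1, - 1/12] 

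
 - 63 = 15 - 78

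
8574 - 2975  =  5599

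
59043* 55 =3247365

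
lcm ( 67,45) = 3015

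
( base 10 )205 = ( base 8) 315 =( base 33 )67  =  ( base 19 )AF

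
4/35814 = 2/17907= 0.00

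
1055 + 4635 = 5690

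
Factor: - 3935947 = -3935947^1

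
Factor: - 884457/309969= - 973/341 = - 7^1*11^( - 1 )*31^ (  -  1 )*139^1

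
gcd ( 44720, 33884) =172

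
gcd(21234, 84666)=6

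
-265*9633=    - 2552745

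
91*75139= 6837649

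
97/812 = 97/812 = 0.12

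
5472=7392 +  - 1920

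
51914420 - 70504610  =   -18590190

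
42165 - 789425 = -747260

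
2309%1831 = 478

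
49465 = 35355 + 14110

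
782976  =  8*97872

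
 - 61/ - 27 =61/27 = 2.26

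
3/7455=1/2485= 0.00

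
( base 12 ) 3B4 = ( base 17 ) 1G7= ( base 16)238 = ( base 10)568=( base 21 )161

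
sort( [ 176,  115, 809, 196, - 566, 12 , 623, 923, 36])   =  [ - 566,  12,  36,115, 176, 196,  623,809,923] 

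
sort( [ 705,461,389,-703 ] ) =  [-703,389,461,705]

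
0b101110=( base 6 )114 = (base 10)46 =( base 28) 1I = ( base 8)56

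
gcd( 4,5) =1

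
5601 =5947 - 346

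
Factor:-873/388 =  - 9/4 = -2^(-2 )*3^2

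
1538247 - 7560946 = -6022699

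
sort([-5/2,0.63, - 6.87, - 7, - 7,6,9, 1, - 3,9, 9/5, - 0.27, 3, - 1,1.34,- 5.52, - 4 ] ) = [ - 7, - 7, - 6.87, - 5.52, - 4,-3, - 5/2, - 1,-0.27, 0.63, 1, 1.34,9/5, 3, 6, 9, 9 ] 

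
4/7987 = 4/7987 = 0.00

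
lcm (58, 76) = 2204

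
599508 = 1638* 366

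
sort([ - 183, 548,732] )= [ - 183,  548, 732]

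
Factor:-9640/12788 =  - 2410/3197 = -2^1*5^1*23^( - 1 )*139^( - 1)*241^1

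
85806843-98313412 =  - 12506569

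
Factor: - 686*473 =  - 324478 = - 2^1*7^3*11^1 * 43^1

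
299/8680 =299/8680=0.03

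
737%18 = 17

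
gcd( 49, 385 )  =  7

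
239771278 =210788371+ 28982907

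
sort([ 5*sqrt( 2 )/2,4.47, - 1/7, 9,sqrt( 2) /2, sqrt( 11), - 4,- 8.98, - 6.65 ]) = [ - 8.98, - 6.65, -4, - 1/7,  sqrt( 2 )/2 , sqrt(11), 5*sqrt( 2 ) /2,  4.47,9 ] 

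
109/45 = 109/45 = 2.42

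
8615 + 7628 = 16243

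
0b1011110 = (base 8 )136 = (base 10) 94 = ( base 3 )10111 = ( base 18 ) 54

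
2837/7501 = 2837/7501 = 0.38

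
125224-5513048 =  - 5387824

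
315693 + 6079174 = 6394867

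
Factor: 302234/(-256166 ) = -367^( - 1)*433^1 = -433/367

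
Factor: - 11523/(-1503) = 3^( - 1 )*23^1  =  23/3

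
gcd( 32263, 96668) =11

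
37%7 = 2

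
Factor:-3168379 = -1601^1*1979^1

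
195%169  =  26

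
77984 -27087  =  50897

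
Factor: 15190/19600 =31/40= 2^( - 3 ) *5^( - 1 )*31^1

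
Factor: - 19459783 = -7^1*29^1*257^1*373^1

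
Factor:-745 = - 5^1*149^1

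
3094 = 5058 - 1964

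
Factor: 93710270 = 2^1*5^1*37^1*233^1*1087^1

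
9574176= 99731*96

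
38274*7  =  267918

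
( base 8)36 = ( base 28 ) 12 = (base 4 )132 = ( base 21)19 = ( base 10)30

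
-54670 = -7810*7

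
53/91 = 53/91  =  0.58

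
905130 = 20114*45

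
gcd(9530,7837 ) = 1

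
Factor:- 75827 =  - 191^1 * 397^1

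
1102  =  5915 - 4813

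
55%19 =17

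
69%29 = 11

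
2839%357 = 340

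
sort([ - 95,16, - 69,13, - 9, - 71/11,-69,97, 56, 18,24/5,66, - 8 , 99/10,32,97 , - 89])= [- 95, - 89, - 69, - 69, - 9, - 8, - 71/11,24/5,99/10, 13,16,18, 32,56,66,97,97 ] 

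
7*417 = 2919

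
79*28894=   2282626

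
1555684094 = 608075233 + 947608861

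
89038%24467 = 15637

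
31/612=31/612  =  0.05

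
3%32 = 3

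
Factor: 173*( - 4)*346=- 2^3 *173^2 = - 239432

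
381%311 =70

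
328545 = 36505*9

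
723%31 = 10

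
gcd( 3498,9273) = 33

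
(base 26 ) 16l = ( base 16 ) 355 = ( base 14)44d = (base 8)1525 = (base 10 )853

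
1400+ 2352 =3752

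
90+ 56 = 146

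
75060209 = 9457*7937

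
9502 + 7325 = 16827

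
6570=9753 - 3183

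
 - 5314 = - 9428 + 4114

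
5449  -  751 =4698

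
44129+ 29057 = 73186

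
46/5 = 46/5= 9.20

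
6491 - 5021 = 1470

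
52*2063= 107276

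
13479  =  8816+4663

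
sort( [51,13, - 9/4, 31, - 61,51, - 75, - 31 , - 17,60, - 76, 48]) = [ - 76, - 75, - 61, - 31, - 17, - 9/4,13 , 31, 48,51, 51,60 ] 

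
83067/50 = 83067/50 = 1661.34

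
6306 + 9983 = 16289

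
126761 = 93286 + 33475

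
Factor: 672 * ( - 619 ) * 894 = -371875392 = -2^6*3^2*7^1 * 149^1 * 619^1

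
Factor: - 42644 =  - 2^2*7^1*1523^1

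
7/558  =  7/558 = 0.01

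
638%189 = 71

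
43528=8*5441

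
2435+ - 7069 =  - 4634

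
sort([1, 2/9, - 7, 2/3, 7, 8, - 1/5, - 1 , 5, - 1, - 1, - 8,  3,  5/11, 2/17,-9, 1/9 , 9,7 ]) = [ - 9, - 8 , - 7, - 1,-1, - 1, - 1/5, 1/9, 2/17, 2/9, 5/11, 2/3,1, 3,5, 7, 7, 8, 9] 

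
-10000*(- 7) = 70000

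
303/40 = 7 + 23/40 = 7.58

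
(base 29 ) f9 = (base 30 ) eo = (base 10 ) 444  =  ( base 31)ea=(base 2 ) 110111100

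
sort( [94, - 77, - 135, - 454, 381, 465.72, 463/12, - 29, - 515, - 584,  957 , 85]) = [ -584 , - 515,-454,  -  135,  -  77, - 29, 463/12, 85, 94,  381, 465.72,957] 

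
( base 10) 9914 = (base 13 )4688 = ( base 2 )10011010111010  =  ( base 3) 111121012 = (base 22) kae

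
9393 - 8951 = 442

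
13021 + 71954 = 84975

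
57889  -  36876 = 21013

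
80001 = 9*8889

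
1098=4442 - 3344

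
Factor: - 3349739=-317^1*10567^1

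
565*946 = 534490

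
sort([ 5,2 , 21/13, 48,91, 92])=[21/13,2, 5, 48,91,92]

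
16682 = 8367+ 8315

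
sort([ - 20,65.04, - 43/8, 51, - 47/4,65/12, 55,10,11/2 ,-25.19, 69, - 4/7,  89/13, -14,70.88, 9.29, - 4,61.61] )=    [-25.19, -20 , - 14,-47/4, - 43/8, - 4, - 4/7, 65/12, 11/2,89/13,9.29,10,51,55,61.61,65.04, 69,70.88 ]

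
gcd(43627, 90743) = 1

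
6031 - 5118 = 913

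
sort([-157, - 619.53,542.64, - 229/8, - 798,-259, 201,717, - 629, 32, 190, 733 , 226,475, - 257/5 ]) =[ - 798, - 629, - 619.53, - 259,-157,  -  257/5, - 229/8,32, 190, 201,226,  475,542.64,  717,733]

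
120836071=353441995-232605924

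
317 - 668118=-667801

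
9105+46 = 9151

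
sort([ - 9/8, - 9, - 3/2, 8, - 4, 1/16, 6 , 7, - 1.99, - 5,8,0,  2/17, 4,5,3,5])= [-9, -5, - 4, - 1.99, - 3/2, - 9/8, 0,1/16,2/17,3, 4, 5, 5,6,7, 8, 8 ]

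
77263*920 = 71081960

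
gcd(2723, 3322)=1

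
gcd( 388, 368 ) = 4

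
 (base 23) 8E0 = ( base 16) 11CA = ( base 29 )5c1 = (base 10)4554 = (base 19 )CBD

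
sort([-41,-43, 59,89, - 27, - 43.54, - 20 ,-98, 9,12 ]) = [-98,-43.54 ,-43,  -  41, - 27, - 20, 9 , 12, 59,89] 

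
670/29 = 23+3/29= 23.10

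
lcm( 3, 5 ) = 15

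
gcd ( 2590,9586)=2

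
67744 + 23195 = 90939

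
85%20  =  5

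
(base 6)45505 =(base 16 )1931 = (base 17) 1556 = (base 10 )6449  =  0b1100100110001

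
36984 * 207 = 7655688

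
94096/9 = 10455 + 1/9 = 10455.11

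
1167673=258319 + 909354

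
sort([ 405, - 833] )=[-833, 405 ]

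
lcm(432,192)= 1728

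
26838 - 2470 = 24368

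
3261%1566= 129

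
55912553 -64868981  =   - 8956428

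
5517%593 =180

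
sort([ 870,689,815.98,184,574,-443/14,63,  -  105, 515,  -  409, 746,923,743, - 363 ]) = [-409, - 363  ,- 105, - 443/14,63,184,515 , 574, 689,743, 746, 815.98, 870,923] 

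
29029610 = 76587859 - 47558249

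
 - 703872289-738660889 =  - 1442533178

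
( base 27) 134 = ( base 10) 814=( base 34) NW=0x32e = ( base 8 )1456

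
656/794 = 328/397  =  0.83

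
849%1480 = 849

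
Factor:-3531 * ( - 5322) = 2^1*3^2*11^1 * 107^1*887^1 =18791982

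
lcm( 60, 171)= 3420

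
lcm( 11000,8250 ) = 33000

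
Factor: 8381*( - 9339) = -3^1 *11^1*17^2*29^1*283^1 =- 78270159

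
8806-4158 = 4648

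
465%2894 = 465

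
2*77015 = 154030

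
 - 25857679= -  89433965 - -63576286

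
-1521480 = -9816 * 155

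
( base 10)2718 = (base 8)5236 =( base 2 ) 101010011110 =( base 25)48i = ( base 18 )870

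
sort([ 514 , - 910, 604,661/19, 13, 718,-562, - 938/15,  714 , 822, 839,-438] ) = [ - 910,-562,-438,-938/15, 13, 661/19, 514, 604, 714, 718,822, 839]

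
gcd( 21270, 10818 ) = 6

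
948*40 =37920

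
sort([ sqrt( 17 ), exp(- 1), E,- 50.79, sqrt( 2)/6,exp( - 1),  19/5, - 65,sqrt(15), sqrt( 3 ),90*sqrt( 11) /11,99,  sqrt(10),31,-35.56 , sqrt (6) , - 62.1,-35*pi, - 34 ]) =[ - 35*pi, - 65, - 62.1, - 50.79, - 35.56 , - 34,sqrt( 2)/6,  exp( - 1 ),exp( - 1), sqrt (3 ) , sqrt( 6),  E, sqrt (10),  19/5,sqrt(15 ),  sqrt( 17), 90*sqrt( 11 )/11, 31, 99] 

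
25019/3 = 8339 + 2/3 = 8339.67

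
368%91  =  4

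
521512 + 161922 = 683434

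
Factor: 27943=27943^1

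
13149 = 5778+7371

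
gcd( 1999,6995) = 1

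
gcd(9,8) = 1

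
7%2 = 1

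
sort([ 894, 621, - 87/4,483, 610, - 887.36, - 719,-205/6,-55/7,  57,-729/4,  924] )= [-887.36,-719,-729/4, - 205/6, - 87/4, - 55/7,57,483,610,621, 894,924] 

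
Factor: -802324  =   - 2^2*79^1*2539^1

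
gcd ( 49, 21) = 7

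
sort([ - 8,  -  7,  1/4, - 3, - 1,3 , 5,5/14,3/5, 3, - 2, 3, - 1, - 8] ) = [ - 8,-8, - 7, - 3, - 2,-1, - 1, 1/4, 5/14, 3/5 , 3, 3 , 3,5] 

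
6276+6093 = 12369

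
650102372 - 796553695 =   -  146451323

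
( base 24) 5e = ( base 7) 251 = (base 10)134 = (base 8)206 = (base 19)71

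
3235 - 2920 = 315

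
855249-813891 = 41358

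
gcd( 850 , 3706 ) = 34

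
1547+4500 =6047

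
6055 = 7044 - 989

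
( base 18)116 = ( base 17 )138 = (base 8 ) 534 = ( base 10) 348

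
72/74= 36/37 = 0.97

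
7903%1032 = 679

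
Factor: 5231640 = 2^3* 3^1*5^1*43597^1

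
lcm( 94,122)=5734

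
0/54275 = 0 = 0.00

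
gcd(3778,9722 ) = 2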